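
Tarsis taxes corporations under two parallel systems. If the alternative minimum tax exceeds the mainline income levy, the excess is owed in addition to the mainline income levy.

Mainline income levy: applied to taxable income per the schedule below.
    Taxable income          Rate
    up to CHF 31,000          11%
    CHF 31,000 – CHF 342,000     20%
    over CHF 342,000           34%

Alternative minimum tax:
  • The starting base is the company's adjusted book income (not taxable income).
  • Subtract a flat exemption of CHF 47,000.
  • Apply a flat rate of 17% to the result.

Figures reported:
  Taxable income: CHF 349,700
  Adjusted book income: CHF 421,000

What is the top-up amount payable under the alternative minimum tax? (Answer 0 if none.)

Alternative minimum tax:
  Base (adjusted book income): CHF 421,000
  Less exemption CHF 47,000 → base CHF 374,000
  CHF 374,000 × 17% = CHF 63,580

Mainline income levy:
  CHF 31,000 × 11% = CHF 3,410
  CHF 311,000 × 20% = CHF 62,200
  CHF 7,700 × 34% = CHF 2,618
  → CHF 68,228

CHF 63,580 ≤ CHF 68,228, so no add-on is due.

CHF 0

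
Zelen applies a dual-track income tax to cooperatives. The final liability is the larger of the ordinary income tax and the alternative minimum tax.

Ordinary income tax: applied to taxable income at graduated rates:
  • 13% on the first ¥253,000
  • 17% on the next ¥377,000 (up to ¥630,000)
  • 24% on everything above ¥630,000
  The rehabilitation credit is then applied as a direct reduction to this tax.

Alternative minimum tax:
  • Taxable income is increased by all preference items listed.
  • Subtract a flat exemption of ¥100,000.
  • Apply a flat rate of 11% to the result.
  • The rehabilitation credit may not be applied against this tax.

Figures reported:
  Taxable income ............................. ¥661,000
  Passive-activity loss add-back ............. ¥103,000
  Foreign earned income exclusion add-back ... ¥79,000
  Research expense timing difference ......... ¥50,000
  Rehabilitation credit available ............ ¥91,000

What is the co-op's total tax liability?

¥87,230

Ordinary income tax:
  ¥253,000 × 13% = ¥32,890
  ¥377,000 × 17% = ¥64,090
  ¥31,000 × 24% = ¥7,440
  → ¥104,420
  Less rehabilitation credit ¥91,000 → ¥13,420

Alternative minimum tax:
  Adjusted income: ¥661,000 + ¥103,000 + ¥79,000 + ¥50,000 = ¥893,000
  Less exemption ¥100,000 → base ¥793,000
  ¥793,000 × 11% = ¥87,230

¥87,230 > ¥13,420, so the alternative minimum tax is the binding amount.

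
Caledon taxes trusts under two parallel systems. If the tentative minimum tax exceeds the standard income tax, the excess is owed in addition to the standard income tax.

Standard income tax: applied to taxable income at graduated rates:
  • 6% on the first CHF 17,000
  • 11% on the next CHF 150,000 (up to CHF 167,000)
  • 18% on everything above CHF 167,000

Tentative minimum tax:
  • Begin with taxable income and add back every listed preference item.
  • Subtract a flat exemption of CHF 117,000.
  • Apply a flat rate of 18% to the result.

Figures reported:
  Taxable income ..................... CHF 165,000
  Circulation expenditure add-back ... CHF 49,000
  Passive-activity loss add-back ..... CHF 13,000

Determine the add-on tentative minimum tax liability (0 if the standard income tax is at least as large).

CHF 2,500

Tentative minimum tax:
  Adjusted income: CHF 165,000 + CHF 49,000 + CHF 13,000 = CHF 227,000
  Less exemption CHF 117,000 → base CHF 110,000
  CHF 110,000 × 18% = CHF 19,800

Standard income tax:
  CHF 17,000 × 6% = CHF 1,020
  CHF 148,000 × 11% = CHF 16,280
  → CHF 17,300

Excess of tentative minimum tax over standard income tax: CHF 19,800 − CHF 17,300 = CHF 2,500.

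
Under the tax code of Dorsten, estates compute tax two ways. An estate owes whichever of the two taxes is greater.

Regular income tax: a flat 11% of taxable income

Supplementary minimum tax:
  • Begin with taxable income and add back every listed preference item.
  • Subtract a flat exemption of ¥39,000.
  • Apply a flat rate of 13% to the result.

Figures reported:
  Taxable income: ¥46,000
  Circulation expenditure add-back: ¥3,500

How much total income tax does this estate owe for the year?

Regular income tax:
  ¥46,000 × 11% = ¥5,060

Supplementary minimum tax:
  Adjusted income: ¥46,000 + ¥3,500 = ¥49,500
  Less exemption ¥39,000 → base ¥10,500
  ¥10,500 × 13% = ¥1,365

¥5,060 > ¥1,365, so the regular income tax governs.

¥5,060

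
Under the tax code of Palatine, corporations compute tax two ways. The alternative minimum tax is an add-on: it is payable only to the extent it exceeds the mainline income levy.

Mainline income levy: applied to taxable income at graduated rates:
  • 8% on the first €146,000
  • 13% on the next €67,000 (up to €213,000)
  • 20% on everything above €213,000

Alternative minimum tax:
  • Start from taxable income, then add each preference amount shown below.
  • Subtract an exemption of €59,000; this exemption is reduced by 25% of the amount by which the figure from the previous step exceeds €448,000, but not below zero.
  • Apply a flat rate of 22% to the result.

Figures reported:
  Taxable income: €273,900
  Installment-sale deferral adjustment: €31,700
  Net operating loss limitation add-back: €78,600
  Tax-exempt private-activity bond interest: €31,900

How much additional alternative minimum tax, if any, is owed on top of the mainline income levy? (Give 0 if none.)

Alternative minimum tax:
  Adjusted income: €273,900 + €31,700 + €78,600 + €31,900 = €416,100
  Exemption: €416,100 ≤ €448,000, so full €59,000 applies
  Base: €416,100 − €59,000 = €357,100
  €357,100 × 22% = €78,562

Mainline income levy:
  €146,000 × 8% = €11,680
  €67,000 × 13% = €8,710
  €60,900 × 20% = €12,180
  → €32,570

Excess of alternative minimum tax over mainline income levy: €78,562 − €32,570 = €45,992.

€45,992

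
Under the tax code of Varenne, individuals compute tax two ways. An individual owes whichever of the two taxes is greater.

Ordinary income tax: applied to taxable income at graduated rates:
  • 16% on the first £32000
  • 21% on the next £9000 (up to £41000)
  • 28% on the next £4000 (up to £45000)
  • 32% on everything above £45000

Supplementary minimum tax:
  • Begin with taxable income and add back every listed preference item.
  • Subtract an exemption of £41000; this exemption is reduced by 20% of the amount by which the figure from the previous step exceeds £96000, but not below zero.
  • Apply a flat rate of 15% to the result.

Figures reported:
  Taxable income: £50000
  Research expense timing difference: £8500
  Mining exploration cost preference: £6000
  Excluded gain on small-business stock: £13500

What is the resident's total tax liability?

Supplementary minimum tax:
  Adjusted income: £50000 + £8500 + £6000 + £13500 = £78000
  Exemption: £78000 ≤ £96000, so full £41000 applies
  Base: £78000 − £41000 = £37000
  £37000 × 15% = £5550

Ordinary income tax:
  £32000 × 16% = £5120
  £9000 × 21% = £1890
  £4000 × 28% = £1120
  £5000 × 32% = £1600
  → £9730

£9730 > £5550, so the ordinary income tax governs.

£9730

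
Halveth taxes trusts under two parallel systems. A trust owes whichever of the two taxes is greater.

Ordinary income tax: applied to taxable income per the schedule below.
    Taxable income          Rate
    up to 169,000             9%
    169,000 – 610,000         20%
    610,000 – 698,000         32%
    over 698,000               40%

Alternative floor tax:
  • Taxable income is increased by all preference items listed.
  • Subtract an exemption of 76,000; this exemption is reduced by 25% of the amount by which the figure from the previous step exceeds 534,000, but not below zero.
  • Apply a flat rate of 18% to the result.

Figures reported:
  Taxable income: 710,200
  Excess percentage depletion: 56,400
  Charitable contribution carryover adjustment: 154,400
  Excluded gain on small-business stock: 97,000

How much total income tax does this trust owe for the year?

Alternative floor tax:
  Adjusted income: 710,200 + 56,400 + 154,400 + 97,000 = 1,018,000
  Exemption: 25% × (1,018,000 − 534,000) = 121,000 ≥ 76,000, so the exemption is fully phased out
  Base: 1,018,000 − 0 = 1,018,000
  1,018,000 × 18% = 183,240

Ordinary income tax:
  169,000 × 9% = 15,210
  441,000 × 20% = 88,200
  88,000 × 32% = 28,160
  12,200 × 40% = 4,880
  → 136,450

183,240 > 136,450, so the alternative floor tax is the binding amount.

183,240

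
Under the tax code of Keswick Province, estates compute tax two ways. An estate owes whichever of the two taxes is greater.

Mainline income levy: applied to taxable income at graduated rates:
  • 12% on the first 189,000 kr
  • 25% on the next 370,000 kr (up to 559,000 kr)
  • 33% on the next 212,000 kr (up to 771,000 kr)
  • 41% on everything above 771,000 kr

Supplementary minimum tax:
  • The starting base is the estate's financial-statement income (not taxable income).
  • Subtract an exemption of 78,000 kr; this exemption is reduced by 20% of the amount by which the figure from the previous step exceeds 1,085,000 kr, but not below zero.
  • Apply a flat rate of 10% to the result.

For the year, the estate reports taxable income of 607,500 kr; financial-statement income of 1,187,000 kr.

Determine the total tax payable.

131,185 kr

Supplementary minimum tax:
  Base (financial-statement income): 1,187,000 kr
  Exemption: 78,000 kr − 20% × (1,187,000 kr − 1,085,000 kr) = 78,000 kr − 20,400 kr = 57,600 kr
  Base: 1,187,000 kr − 57,600 kr = 1,129,400 kr
  1,129,400 kr × 10% = 112,940 kr

Mainline income levy:
  189,000 kr × 12% = 22,680 kr
  370,000 kr × 25% = 92,500 kr
  48,500 kr × 33% = 16,005 kr
  → 131,185 kr

131,185 kr > 112,940 kr, so the mainline income levy governs.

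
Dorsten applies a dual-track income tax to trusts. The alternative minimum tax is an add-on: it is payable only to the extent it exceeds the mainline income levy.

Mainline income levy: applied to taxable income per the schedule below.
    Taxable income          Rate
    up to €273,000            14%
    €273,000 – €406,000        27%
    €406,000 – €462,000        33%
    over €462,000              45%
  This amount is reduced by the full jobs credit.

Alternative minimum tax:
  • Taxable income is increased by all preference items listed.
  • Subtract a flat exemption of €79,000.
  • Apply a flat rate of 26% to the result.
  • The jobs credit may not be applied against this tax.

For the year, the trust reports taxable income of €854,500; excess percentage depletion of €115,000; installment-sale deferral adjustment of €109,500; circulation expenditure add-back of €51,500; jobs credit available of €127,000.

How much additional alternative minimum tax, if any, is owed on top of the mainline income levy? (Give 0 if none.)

€131,155

Mainline income levy:
  €273,000 × 14% = €38,220
  €133,000 × 27% = €35,910
  €56,000 × 33% = €18,480
  €392,500 × 45% = €176,625
  → €269,235
  Less jobs credit €127,000 → €142,235

Alternative minimum tax:
  Adjusted income: €854,500 + €115,000 + €109,500 + €51,500 = €1,130,500
  Less exemption €79,000 → base €1,051,500
  €1,051,500 × 26% = €273,390

Excess of alternative minimum tax over mainline income levy: €273,390 − €142,235 = €131,155.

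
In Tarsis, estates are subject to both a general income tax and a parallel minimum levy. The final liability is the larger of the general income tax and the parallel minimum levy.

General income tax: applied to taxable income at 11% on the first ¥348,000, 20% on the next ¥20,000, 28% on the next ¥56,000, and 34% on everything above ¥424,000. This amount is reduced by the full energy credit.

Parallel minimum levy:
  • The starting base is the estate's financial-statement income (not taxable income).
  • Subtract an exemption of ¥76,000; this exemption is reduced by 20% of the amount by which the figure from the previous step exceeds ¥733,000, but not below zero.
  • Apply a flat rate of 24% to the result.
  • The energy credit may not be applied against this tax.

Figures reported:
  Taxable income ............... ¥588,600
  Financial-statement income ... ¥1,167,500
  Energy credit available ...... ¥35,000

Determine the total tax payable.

¥280,200

General income tax:
  ¥348,000 × 11% = ¥38,280
  ¥20,000 × 20% = ¥4,000
  ¥56,000 × 28% = ¥15,680
  ¥164,600 × 34% = ¥55,964
  → ¥113,924
  Less energy credit ¥35,000 → ¥78,924

Parallel minimum levy:
  Base (financial-statement income): ¥1,167,500
  Exemption: 20% × (¥1,167,500 − ¥733,000) = ¥86,900 ≥ ¥76,000, so the exemption is fully phased out
  Base: ¥1,167,500 − ¥0 = ¥1,167,500
  ¥1,167,500 × 24% = ¥280,200

¥280,200 > ¥78,924, so the parallel minimum levy is the binding amount.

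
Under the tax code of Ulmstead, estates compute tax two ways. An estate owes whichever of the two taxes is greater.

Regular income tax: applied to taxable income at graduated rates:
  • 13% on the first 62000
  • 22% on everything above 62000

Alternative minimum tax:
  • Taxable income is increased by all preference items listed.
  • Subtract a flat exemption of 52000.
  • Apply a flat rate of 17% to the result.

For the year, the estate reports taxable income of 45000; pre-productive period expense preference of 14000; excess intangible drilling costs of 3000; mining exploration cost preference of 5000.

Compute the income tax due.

5850

Regular income tax:
  45000 × 13% = 5850

Alternative minimum tax:
  Adjusted income: 45000 + 14000 + 3000 + 5000 = 67000
  Less exemption 52000 → base 15000
  15000 × 17% = 2550

5850 > 2550, so the regular income tax governs.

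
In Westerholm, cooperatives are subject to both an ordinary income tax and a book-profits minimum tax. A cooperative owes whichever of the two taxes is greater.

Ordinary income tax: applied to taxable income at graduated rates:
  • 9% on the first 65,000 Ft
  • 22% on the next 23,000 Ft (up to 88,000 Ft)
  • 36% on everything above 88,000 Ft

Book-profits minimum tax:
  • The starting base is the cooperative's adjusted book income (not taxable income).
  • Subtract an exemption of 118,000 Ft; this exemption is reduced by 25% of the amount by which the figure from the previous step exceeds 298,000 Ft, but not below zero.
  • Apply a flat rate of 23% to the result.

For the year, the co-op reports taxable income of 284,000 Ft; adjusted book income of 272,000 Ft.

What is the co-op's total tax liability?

81,470 Ft

Book-profits minimum tax:
  Base (adjusted book income): 272,000 Ft
  Exemption: 272,000 Ft ≤ 298,000 Ft, so full 118,000 Ft applies
  Base: 272,000 Ft − 118,000 Ft = 154,000 Ft
  154,000 Ft × 23% = 35,420 Ft

Ordinary income tax:
  65,000 Ft × 9% = 5,850 Ft
  23,000 Ft × 22% = 5,060 Ft
  196,000 Ft × 36% = 70,560 Ft
  → 81,470 Ft

81,470 Ft > 35,420 Ft, so the ordinary income tax governs.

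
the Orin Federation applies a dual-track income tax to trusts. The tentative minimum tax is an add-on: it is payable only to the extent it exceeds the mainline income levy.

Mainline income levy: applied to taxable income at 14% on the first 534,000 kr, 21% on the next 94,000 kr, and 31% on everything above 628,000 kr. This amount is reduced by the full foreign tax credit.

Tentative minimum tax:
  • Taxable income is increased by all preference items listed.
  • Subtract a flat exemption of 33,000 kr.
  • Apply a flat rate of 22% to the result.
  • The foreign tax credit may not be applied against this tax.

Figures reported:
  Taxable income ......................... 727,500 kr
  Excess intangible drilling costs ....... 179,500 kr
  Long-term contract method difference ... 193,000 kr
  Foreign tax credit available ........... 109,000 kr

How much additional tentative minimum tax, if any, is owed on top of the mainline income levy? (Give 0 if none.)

218,395 kr

Tentative minimum tax:
  Adjusted income: 727,500 kr + 179,500 kr + 193,000 kr = 1,100,000 kr
  Less exemption 33,000 kr → base 1,067,000 kr
  1,067,000 kr × 22% = 234,740 kr

Mainline income levy:
  534,000 kr × 14% = 74,760 kr
  94,000 kr × 21% = 19,740 kr
  99,500 kr × 31% = 30,845 kr
  → 125,345 kr
  Less foreign tax credit 109,000 kr → 16,345 kr

Excess of tentative minimum tax over mainline income levy: 234,740 kr − 16,345 kr = 218,395 kr.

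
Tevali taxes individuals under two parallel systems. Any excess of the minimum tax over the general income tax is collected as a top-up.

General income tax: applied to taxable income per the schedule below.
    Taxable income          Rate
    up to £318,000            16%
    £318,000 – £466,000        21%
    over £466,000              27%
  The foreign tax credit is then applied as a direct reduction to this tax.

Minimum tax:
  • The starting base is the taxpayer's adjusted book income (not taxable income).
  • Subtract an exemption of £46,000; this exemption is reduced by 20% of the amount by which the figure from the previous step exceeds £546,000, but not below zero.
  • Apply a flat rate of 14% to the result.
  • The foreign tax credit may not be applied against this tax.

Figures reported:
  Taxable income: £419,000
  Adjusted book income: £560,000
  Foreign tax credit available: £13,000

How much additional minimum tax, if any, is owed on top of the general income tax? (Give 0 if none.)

Minimum tax:
  Base (adjusted book income): £560,000
  Exemption: £46,000 − 20% × (£560,000 − £546,000) = £46,000 − £2,800 = £43,200
  Base: £560,000 − £43,200 = £516,800
  £516,800 × 14% = £72,352

General income tax:
  £318,000 × 16% = £50,880
  £101,000 × 21% = £21,210
  → £72,090
  Less foreign tax credit £13,000 → £59,090

Excess of minimum tax over general income tax: £72,352 − £59,090 = £13,262.

£13,262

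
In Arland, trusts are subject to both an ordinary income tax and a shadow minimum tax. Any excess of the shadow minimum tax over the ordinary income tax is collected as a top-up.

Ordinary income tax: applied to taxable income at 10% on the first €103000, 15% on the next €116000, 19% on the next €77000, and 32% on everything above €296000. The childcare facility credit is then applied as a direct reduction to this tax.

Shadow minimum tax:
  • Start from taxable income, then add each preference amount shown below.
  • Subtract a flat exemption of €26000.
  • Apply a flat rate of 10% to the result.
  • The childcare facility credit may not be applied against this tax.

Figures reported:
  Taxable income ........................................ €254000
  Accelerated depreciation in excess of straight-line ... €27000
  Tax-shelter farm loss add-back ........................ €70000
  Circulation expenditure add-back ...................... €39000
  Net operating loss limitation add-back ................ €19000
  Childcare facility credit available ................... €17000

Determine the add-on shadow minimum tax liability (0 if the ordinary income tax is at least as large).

Shadow minimum tax:
  Adjusted income: €254000 + €27000 + €70000 + €39000 + €19000 = €409000
  Less exemption €26000 → base €383000
  €383000 × 10% = €38300

Ordinary income tax:
  €103000 × 10% = €10300
  €116000 × 15% = €17400
  €35000 × 19% = €6650
  → €34350
  Less childcare facility credit €17000 → €17350

Excess of shadow minimum tax over ordinary income tax: €38300 − €17350 = €20950.

€20950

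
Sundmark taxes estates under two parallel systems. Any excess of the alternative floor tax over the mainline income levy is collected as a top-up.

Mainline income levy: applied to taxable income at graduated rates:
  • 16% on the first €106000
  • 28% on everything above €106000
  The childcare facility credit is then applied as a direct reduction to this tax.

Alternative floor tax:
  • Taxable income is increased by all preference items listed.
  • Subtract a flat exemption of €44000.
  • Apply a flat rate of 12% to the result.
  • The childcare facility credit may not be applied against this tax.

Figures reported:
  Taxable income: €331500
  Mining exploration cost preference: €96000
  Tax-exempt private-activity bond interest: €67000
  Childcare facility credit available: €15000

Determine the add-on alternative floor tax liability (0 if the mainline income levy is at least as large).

€0

Mainline income levy:
  €106000 × 16% = €16960
  €225500 × 28% = €63140
  → €80100
  Less childcare facility credit €15000 → €65100

Alternative floor tax:
  Adjusted income: €331500 + €96000 + €67000 = €494500
  Less exemption €44000 → base €450500
  €450500 × 12% = €54060

€54060 ≤ €65100, so no add-on is due.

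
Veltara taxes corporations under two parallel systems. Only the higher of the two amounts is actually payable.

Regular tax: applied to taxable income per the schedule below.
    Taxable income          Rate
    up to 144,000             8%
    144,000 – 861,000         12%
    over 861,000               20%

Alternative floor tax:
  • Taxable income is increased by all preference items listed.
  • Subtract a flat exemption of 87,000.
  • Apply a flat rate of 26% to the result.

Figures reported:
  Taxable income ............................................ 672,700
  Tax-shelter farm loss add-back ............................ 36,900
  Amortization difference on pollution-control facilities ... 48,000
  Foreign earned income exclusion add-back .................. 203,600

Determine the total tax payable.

Alternative floor tax:
  Adjusted income: 672,700 + 36,900 + 48,000 + 203,600 = 961,200
  Less exemption 87,000 → base 874,200
  874,200 × 26% = 227,292

Regular tax:
  144,000 × 8% = 11,520
  528,700 × 12% = 63,444
  → 74,964

227,292 > 74,964, so the alternative floor tax is the binding amount.

227,292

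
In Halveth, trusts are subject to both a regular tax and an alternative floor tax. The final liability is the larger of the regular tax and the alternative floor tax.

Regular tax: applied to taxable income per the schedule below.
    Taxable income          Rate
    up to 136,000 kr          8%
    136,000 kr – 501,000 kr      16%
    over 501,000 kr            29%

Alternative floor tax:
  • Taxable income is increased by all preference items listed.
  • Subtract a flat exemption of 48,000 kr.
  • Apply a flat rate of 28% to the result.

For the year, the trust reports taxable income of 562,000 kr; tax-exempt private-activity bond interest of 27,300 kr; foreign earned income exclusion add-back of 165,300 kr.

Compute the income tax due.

Regular tax:
  136,000 kr × 8% = 10,880 kr
  365,000 kr × 16% = 58,400 kr
  61,000 kr × 29% = 17,690 kr
  → 86,970 kr

Alternative floor tax:
  Adjusted income: 562,000 kr + 27,300 kr + 165,300 kr = 754,600 kr
  Less exemption 48,000 kr → base 706,600 kr
  706,600 kr × 28% = 197,848 kr

197,848 kr > 86,970 kr, so the alternative floor tax is the binding amount.

197,848 kr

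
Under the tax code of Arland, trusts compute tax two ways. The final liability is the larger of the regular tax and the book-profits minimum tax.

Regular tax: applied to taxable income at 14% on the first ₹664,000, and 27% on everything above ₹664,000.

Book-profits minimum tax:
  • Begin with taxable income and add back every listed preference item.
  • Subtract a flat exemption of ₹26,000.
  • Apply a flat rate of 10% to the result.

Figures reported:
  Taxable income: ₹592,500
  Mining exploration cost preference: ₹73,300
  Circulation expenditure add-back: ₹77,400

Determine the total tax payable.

Regular tax:
  ₹592,500 × 14% = ₹82,950

Book-profits minimum tax:
  Adjusted income: ₹592,500 + ₹73,300 + ₹77,400 = ₹743,200
  Less exemption ₹26,000 → base ₹717,200
  ₹717,200 × 10% = ₹71,720

₹82,950 > ₹71,720, so the regular tax governs.

₹82,950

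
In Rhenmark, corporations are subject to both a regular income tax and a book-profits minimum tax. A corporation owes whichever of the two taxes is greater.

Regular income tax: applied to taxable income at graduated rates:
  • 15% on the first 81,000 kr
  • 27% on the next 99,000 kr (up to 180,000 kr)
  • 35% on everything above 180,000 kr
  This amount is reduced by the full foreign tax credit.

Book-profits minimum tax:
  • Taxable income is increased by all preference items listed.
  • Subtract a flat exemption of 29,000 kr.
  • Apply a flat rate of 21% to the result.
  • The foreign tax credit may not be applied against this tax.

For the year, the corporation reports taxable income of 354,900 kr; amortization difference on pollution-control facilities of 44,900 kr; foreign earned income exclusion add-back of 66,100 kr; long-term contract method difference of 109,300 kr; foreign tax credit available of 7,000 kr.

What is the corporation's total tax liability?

Book-profits minimum tax:
  Adjusted income: 354,900 kr + 44,900 kr + 66,100 kr + 109,300 kr = 575,200 kr
  Less exemption 29,000 kr → base 546,200 kr
  546,200 kr × 21% = 114,702 kr

Regular income tax:
  81,000 kr × 15% = 12,150 kr
  99,000 kr × 27% = 26,730 kr
  174,900 kr × 35% = 61,215 kr
  → 100,095 kr
  Less foreign tax credit 7,000 kr → 93,095 kr

114,702 kr > 93,095 kr, so the book-profits minimum tax is the binding amount.

114,702 kr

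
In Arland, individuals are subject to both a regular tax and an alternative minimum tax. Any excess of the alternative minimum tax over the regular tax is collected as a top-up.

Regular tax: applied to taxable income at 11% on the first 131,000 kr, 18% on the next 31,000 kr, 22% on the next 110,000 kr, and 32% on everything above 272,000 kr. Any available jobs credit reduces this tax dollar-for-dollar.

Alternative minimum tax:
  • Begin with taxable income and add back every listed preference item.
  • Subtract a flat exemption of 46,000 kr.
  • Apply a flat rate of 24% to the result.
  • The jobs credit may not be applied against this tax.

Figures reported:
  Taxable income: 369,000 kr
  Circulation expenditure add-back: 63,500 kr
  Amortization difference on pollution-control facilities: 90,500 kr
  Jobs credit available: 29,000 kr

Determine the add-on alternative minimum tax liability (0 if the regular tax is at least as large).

Regular tax:
  131,000 kr × 11% = 14,410 kr
  31,000 kr × 18% = 5,580 kr
  110,000 kr × 22% = 24,200 kr
  97,000 kr × 32% = 31,040 kr
  → 75,230 kr
  Less jobs credit 29,000 kr → 46,230 kr

Alternative minimum tax:
  Adjusted income: 369,000 kr + 63,500 kr + 90,500 kr = 523,000 kr
  Less exemption 46,000 kr → base 477,000 kr
  477,000 kr × 24% = 114,480 kr

Excess of alternative minimum tax over regular tax: 114,480 kr − 46,230 kr = 68,250 kr.

68,250 kr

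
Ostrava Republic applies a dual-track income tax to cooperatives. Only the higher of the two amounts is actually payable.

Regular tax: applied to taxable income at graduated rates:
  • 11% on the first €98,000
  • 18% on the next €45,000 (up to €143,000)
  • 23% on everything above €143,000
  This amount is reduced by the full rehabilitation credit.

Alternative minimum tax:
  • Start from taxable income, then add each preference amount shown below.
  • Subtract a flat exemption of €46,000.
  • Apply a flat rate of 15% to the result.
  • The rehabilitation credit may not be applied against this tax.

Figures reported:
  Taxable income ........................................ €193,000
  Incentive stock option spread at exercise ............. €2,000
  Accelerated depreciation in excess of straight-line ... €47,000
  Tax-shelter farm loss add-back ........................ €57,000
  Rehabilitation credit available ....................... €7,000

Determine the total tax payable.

Regular tax:
  €98,000 × 11% = €10,780
  €45,000 × 18% = €8,100
  €50,000 × 23% = €11,500
  → €30,380
  Less rehabilitation credit €7,000 → €23,380

Alternative minimum tax:
  Adjusted income: €193,000 + €2,000 + €47,000 + €57,000 = €299,000
  Less exemption €46,000 → base €253,000
  €253,000 × 15% = €37,950

€37,950 > €23,380, so the alternative minimum tax is the binding amount.

€37,950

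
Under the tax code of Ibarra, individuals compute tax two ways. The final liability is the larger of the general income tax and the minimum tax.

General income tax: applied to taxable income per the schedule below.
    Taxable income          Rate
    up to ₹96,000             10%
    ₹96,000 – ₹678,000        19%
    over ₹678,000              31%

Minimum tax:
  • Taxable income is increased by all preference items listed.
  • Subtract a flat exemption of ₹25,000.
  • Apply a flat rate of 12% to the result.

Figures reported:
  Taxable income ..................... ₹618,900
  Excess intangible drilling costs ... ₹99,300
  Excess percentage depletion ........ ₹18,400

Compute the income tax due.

General income tax:
  ₹96,000 × 10% = ₹9,600
  ₹522,900 × 19% = ₹99,351
  → ₹108,951

Minimum tax:
  Adjusted income: ₹618,900 + ₹99,300 + ₹18,400 = ₹736,600
  Less exemption ₹25,000 → base ₹711,600
  ₹711,600 × 12% = ₹85,392

₹108,951 > ₹85,392, so the general income tax governs.

₹108,951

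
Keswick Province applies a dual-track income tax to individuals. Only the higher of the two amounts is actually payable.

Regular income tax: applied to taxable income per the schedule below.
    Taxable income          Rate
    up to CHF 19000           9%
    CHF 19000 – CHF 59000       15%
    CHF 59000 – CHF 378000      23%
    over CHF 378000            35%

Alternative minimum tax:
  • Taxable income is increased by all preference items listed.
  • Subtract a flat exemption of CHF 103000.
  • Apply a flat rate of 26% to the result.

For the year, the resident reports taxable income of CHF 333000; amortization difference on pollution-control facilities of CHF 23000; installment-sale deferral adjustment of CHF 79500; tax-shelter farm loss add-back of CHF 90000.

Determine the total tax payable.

CHF 109850

Regular income tax:
  CHF 19000 × 9% = CHF 1710
  CHF 40000 × 15% = CHF 6000
  CHF 274000 × 23% = CHF 63020
  → CHF 70730

Alternative minimum tax:
  Adjusted income: CHF 333000 + CHF 23000 + CHF 79500 + CHF 90000 = CHF 525500
  Less exemption CHF 103000 → base CHF 422500
  CHF 422500 × 26% = CHF 109850

CHF 109850 > CHF 70730, so the alternative minimum tax is the binding amount.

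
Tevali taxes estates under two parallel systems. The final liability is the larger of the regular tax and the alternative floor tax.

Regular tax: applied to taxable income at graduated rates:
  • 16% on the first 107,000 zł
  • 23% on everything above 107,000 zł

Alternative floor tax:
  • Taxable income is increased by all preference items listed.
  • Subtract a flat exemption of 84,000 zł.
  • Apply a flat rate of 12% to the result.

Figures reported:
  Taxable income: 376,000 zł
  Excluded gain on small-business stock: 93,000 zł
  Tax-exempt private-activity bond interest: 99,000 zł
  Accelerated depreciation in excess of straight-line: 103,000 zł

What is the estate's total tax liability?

78,990 zł

Alternative floor tax:
  Adjusted income: 376,000 zł + 93,000 zł + 99,000 zł + 103,000 zł = 671,000 zł
  Less exemption 84,000 zł → base 587,000 zł
  587,000 zł × 12% = 70,440 zł

Regular tax:
  107,000 zł × 16% = 17,120 zł
  269,000 zł × 23% = 61,870 zł
  → 78,990 zł

78,990 zł > 70,440 zł, so the regular tax governs.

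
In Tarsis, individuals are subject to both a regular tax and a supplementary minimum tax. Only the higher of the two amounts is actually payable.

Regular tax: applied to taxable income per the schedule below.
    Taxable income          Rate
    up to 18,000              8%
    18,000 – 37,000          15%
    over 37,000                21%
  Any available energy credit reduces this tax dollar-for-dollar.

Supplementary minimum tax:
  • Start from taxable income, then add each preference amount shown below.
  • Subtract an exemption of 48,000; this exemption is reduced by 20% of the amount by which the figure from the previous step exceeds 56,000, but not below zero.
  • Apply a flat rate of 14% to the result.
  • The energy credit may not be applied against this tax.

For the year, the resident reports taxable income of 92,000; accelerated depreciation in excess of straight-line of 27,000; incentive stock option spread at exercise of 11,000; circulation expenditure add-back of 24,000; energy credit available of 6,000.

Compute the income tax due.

17,584

Supplementary minimum tax:
  Adjusted income: 92,000 + 27,000 + 11,000 + 24,000 = 154,000
  Exemption: 48,000 − 20% × (154,000 − 56,000) = 48,000 − 19,600 = 28,400
  Base: 154,000 − 28,400 = 125,600
  125,600 × 14% = 17,584

Regular tax:
  18,000 × 8% = 1,440
  19,000 × 15% = 2,850
  55,000 × 21% = 11,550
  → 15,840
  Less energy credit 6,000 → 9,840

17,584 > 9,840, so the supplementary minimum tax is the binding amount.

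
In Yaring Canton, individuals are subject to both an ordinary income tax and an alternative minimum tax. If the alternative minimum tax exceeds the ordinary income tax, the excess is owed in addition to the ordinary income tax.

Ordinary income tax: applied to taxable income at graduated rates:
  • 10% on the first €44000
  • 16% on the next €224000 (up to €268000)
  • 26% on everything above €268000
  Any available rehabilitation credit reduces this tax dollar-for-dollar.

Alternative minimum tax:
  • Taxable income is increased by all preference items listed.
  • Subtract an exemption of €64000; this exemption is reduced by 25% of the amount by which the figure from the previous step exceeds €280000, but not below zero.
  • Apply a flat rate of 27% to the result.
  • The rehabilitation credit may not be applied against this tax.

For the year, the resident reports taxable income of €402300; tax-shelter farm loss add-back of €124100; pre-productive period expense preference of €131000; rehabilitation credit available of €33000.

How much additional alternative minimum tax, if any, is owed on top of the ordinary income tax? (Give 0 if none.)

Ordinary income tax:
  €44000 × 10% = €4400
  €224000 × 16% = €35840
  €134300 × 26% = €34918
  → €75158
  Less rehabilitation credit €33000 → €42158

Alternative minimum tax:
  Adjusted income: €402300 + €124100 + €131000 = €657400
  Exemption: 25% × (€657400 − €280000) = €94350 ≥ €64000, so the exemption is fully phased out
  Base: €657400 − €0 = €657400
  €657400 × 27% = €177498

Excess of alternative minimum tax over ordinary income tax: €177498 − €42158 = €135340.

€135340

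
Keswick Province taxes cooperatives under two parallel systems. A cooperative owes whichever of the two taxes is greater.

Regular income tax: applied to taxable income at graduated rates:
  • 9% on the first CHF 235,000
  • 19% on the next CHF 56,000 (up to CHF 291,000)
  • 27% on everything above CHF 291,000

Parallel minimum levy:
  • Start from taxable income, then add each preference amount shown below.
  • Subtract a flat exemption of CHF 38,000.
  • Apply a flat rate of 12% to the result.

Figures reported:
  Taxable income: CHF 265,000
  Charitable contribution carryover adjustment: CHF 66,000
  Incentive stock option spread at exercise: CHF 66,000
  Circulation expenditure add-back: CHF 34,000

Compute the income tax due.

CHF 47,160

Parallel minimum levy:
  Adjusted income: CHF 265,000 + CHF 66,000 + CHF 66,000 + CHF 34,000 = CHF 431,000
  Less exemption CHF 38,000 → base CHF 393,000
  CHF 393,000 × 12% = CHF 47,160

Regular income tax:
  CHF 235,000 × 9% = CHF 21,150
  CHF 30,000 × 19% = CHF 5,700
  → CHF 26,850

CHF 47,160 > CHF 26,850, so the parallel minimum levy is the binding amount.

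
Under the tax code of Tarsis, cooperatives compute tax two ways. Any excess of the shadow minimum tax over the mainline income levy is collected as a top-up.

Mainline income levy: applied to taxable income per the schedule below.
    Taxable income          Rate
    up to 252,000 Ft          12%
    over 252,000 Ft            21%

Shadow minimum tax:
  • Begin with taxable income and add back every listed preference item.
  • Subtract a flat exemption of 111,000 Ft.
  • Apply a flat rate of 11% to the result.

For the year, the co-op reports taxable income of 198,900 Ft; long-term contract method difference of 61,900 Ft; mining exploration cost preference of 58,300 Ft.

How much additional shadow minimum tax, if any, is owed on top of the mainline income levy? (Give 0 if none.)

0 Ft

Mainline income levy:
  198,900 Ft × 12% = 23,868 Ft

Shadow minimum tax:
  Adjusted income: 198,900 Ft + 61,900 Ft + 58,300 Ft = 319,100 Ft
  Less exemption 111,000 Ft → base 208,100 Ft
  208,100 Ft × 11% = 22,891 Ft

22,891 Ft ≤ 23,868 Ft, so no add-on is due.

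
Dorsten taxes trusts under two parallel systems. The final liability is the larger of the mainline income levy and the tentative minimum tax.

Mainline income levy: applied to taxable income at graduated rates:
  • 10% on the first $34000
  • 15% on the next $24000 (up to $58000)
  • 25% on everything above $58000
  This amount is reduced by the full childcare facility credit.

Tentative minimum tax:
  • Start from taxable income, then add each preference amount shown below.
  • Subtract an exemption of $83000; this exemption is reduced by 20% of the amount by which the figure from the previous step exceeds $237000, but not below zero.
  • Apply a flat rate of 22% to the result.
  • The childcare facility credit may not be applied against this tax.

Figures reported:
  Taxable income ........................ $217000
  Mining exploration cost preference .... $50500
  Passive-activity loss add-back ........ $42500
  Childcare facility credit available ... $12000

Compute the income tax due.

Mainline income levy:
  $34000 × 10% = $3400
  $24000 × 15% = $3600
  $159000 × 25% = $39750
  → $46750
  Less childcare facility credit $12000 → $34750

Tentative minimum tax:
  Adjusted income: $217000 + $50500 + $42500 = $310000
  Exemption: $83000 − 20% × ($310000 − $237000) = $83000 − $14600 = $68400
  Base: $310000 − $68400 = $241600
  $241600 × 22% = $53152

$53152 > $34750, so the tentative minimum tax is the binding amount.

$53152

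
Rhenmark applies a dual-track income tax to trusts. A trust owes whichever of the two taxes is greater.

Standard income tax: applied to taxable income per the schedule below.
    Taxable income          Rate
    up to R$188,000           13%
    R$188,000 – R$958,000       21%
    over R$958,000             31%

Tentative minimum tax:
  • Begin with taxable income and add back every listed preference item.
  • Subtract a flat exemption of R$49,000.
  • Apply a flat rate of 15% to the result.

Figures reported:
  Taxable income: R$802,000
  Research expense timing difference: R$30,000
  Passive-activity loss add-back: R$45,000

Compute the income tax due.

R$153,380

Tentative minimum tax:
  Adjusted income: R$802,000 + R$30,000 + R$45,000 = R$877,000
  Less exemption R$49,000 → base R$828,000
  R$828,000 × 15% = R$124,200

Standard income tax:
  R$188,000 × 13% = R$24,440
  R$614,000 × 21% = R$128,940
  → R$153,380

R$153,380 > R$124,200, so the standard income tax governs.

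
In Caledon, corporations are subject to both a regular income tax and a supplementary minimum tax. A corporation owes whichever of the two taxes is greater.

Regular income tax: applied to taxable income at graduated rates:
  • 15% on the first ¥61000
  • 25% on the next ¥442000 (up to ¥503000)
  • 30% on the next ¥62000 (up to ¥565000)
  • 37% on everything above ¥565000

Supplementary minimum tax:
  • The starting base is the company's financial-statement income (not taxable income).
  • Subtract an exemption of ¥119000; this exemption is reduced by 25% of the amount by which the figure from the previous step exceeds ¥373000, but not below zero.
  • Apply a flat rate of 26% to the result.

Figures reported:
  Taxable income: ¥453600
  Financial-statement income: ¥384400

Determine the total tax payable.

Regular income tax:
  ¥61000 × 15% = ¥9150
  ¥392600 × 25% = ¥98150
  → ¥107300

Supplementary minimum tax:
  Base (financial-statement income): ¥384400
  Exemption: ¥119000 − 25% × (¥384400 − ¥373000) = ¥119000 − ¥2850 = ¥116150
  Base: ¥384400 − ¥116150 = ¥268250
  ¥268250 × 26% = ¥69745

¥107300 > ¥69745, so the regular income tax governs.

¥107300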